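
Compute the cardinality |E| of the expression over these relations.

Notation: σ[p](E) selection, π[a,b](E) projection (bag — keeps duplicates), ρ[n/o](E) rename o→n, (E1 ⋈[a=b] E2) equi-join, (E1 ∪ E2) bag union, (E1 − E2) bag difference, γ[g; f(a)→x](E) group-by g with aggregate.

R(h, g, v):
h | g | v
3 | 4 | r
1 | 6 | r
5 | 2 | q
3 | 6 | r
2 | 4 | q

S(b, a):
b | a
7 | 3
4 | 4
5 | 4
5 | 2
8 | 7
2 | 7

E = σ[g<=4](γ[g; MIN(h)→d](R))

Subexpression sizes:
  R → 5
  γ[g; MIN(h)→d](R) → 3
  σ[g<=4](γ[g; MIN(h)→d](R)) → 2

|E| = 2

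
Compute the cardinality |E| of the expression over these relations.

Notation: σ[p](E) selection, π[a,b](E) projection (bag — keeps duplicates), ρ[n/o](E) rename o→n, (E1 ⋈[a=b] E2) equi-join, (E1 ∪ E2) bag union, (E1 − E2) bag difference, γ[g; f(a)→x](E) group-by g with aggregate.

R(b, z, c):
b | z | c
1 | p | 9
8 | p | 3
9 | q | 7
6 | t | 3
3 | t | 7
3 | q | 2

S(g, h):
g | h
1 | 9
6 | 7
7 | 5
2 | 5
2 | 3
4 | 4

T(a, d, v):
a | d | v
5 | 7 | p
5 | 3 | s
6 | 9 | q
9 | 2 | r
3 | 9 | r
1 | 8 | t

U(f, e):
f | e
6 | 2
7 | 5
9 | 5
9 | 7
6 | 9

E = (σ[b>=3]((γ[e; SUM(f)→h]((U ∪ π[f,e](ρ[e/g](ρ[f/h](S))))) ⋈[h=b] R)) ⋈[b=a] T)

Subexpression sizes:
  U → 5
  S → 6
  ρ[f/h](S) → 6
  ρ[e/g](ρ[f/h](S)) → 6
  π[f,e](ρ[e/g](ρ[f/h](S))) → 6
  (U ∪ π[f,e](ρ[e/g](ρ[f/h](S)))) → 11
  γ[e; SUM(f)→h]((U ∪ π[f,e](ρ[e/g](ρ[f/h](S))))) → 7
  R → 6
  (γ[e; SUM(f)→h]((U ∪ π[f,e](ρ[e/g](ρ[f/h](S))))) ⋈[h=b] R) → 2
  σ[b>=3]((γ[e; SUM(f)→h]((U ∪ π[f,e](ρ[e/g](ρ[f/h](S))))) ⋈[h=b] R)) → 2
  T → 6
  (σ[b>=3]((γ[e; SUM(f)→h]((U ∪ π[f,e](ρ[e/g](ρ[f/h](S))))) ⋈[h=b] R)) ⋈[b=a] T) → 2

|E| = 2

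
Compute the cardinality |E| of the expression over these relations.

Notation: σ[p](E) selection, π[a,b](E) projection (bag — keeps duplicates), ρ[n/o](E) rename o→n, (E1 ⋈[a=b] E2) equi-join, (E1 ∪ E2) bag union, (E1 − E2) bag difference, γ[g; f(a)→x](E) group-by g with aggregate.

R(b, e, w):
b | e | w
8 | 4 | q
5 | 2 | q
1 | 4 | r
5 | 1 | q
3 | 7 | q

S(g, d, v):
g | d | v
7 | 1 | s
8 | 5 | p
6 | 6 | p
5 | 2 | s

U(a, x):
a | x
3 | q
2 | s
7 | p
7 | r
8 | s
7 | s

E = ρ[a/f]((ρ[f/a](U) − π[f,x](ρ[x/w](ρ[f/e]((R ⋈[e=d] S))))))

Per-node cardinality:
  U → 6
  ρ[f/a](U) → 6
  R → 5
  S → 4
  (R ⋈[e=d] S) → 2
  ρ[f/e]((R ⋈[e=d] S)) → 2
  ρ[x/w](ρ[f/e]((R ⋈[e=d] S))) → 2
  π[f,x](ρ[x/w](ρ[f/e]((R ⋈[e=d] S)))) → 2
  (ρ[f/a](U) − π[f,x](ρ[x/w](ρ[f/e]((R ⋈[e=d] S))))) → 6
  ρ[a/f]((ρ[f/a](U) − π[f,x](ρ[x/w](ρ[f/e]((R ⋈[e=d] S)))))) → 6

|E| = 6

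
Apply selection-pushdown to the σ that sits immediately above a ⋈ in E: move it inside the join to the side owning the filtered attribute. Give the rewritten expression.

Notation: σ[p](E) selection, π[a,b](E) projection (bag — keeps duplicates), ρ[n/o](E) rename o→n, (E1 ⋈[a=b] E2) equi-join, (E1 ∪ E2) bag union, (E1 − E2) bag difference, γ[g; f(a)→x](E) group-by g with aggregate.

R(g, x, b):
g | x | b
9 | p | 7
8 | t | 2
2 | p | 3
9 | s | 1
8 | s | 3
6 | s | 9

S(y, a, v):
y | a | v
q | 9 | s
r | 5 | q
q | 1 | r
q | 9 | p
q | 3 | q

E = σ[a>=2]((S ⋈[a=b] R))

σ filters on a, owned by the left side.
E' = (σ[a>=2](S) ⋈[a=b] R)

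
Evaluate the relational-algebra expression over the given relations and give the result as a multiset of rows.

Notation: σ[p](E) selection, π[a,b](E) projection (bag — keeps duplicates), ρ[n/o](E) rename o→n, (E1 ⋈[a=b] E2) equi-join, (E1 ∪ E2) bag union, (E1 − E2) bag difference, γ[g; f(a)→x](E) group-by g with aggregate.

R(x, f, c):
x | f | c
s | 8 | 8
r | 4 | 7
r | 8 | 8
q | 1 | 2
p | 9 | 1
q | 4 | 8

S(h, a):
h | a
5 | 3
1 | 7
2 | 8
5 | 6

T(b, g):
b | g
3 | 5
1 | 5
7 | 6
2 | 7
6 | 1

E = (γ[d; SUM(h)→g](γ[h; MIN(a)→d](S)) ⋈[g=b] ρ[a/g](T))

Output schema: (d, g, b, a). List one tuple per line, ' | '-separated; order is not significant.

Subexpression sizes:
  S → 4
  γ[h; MIN(a)→d](S) → 3
  γ[d; SUM(h)→g](γ[h; MIN(a)→d](S)) → 3
  T → 5
  ρ[a/g](T) → 5
  (γ[d; SUM(h)→g](γ[h; MIN(a)→d](S)) ⋈[g=b] ρ[a/g](T)) → 2

== RESULT ==
d | g | b | a
7 | 1 | 1 | 5
8 | 2 | 2 | 7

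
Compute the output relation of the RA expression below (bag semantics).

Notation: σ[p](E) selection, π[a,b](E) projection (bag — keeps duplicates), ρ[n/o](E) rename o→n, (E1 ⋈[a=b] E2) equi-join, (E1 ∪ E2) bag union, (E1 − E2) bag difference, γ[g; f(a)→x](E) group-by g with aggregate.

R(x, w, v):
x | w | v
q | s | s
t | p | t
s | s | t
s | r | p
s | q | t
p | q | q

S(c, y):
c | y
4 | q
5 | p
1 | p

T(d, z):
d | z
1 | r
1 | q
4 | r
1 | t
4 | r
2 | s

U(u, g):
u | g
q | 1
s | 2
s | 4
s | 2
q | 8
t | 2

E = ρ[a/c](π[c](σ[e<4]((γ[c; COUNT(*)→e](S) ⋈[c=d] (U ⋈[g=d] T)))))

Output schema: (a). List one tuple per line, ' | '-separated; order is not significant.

Per-node cardinality:
  S → 3
  γ[c; COUNT(*)→e](S) → 3
  U → 6
  T → 6
  (U ⋈[g=d] T) → 8
  (γ[c; COUNT(*)→e](S) ⋈[c=d] (U ⋈[g=d] T)) → 5
  σ[e<4]((γ[c; COUNT(*)→e](S) ⋈[c=d] (U ⋈[g=d] T))) → 5
  π[c](σ[e<4]((γ[c; COUNT(*)→e](S) ⋈[c=d] (U ⋈[g=d] T)))) → 5
  ρ[a/c](π[c](σ[e<4]((γ[c; COUNT(*)→e](S) ⋈[c=d] (U ⋈[g=d] T))))) → 5

== RESULT ==
a
1
1
1
4
4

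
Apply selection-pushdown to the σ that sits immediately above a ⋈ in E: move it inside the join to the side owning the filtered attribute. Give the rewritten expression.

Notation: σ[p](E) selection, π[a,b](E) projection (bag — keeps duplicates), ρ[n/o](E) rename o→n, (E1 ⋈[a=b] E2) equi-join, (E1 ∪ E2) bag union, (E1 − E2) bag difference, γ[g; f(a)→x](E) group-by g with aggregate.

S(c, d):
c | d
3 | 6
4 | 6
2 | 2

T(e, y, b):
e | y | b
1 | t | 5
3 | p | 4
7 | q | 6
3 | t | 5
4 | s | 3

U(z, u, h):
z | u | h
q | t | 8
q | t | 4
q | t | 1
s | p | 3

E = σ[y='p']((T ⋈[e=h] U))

σ filters on y, owned by the left side.
E' = (σ[y='p'](T) ⋈[e=h] U)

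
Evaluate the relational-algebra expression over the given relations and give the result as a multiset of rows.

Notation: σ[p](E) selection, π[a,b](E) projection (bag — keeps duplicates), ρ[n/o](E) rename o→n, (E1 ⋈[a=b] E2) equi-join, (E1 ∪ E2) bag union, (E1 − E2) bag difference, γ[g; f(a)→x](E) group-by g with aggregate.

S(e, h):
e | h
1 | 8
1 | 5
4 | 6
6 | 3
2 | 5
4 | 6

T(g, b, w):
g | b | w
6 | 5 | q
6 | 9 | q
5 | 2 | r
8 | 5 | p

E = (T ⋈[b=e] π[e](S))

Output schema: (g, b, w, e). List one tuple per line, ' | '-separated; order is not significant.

Row counts bottom-up:
  T → 4
  S → 6
  π[e](S) → 6
  (T ⋈[b=e] π[e](S)) → 1

== RESULT ==
g | b | w | e
5 | 2 | r | 2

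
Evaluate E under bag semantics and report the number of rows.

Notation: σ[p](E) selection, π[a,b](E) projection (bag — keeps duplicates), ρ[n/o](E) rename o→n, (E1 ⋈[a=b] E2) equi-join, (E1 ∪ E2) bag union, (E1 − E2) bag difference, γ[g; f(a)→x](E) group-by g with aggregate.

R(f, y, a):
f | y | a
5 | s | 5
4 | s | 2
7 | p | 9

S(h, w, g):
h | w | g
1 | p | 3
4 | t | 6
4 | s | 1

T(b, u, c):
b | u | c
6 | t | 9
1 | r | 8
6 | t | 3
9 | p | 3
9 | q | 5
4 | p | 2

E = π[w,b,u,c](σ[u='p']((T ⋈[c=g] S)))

Subexpression sizes:
  T → 6
  S → 3
  (T ⋈[c=g] S) → 2
  σ[u='p']((T ⋈[c=g] S)) → 1
  π[w,b,u,c](σ[u='p']((T ⋈[c=g] S))) → 1

|E| = 1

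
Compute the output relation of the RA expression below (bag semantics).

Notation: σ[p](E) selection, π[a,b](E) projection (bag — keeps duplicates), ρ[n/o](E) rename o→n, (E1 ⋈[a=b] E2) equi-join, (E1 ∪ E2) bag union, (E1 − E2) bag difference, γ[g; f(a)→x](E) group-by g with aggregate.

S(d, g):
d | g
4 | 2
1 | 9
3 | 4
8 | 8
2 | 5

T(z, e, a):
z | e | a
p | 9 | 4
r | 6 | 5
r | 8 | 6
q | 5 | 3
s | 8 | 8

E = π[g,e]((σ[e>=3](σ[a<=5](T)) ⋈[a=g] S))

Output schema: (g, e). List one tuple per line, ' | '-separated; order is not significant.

Per-node cardinality:
  T → 5
  σ[a<=5](T) → 3
  σ[e>=3](σ[a<=5](T)) → 3
  S → 5
  (σ[e>=3](σ[a<=5](T)) ⋈[a=g] S) → 2
  π[g,e]((σ[e>=3](σ[a<=5](T)) ⋈[a=g] S)) → 2

== RESULT ==
g | e
4 | 9
5 | 6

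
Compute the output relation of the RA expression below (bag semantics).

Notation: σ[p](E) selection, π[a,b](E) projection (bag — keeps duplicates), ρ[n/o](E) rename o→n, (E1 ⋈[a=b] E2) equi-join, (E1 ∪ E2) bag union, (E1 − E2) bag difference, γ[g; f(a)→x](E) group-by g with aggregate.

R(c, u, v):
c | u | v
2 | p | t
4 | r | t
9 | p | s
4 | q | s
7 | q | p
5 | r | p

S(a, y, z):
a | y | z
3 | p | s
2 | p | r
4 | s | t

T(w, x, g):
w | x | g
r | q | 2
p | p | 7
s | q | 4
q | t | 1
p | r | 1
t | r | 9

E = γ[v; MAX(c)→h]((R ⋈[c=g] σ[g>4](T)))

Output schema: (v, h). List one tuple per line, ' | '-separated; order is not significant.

Stepwise |·|:
  R → 6
  T → 6
  σ[g>4](T) → 2
  (R ⋈[c=g] σ[g>4](T)) → 2
  γ[v; MAX(c)→h]((R ⋈[c=g] σ[g>4](T))) → 2

== RESULT ==
v | h
p | 7
s | 9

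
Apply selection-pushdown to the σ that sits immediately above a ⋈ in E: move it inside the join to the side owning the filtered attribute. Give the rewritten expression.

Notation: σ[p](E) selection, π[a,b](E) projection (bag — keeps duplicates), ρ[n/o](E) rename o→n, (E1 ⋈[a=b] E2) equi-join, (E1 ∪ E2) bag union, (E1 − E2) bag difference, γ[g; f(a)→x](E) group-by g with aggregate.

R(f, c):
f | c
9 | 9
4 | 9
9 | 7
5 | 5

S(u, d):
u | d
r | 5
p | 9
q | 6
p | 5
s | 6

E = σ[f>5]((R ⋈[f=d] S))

σ filters on f, owned by the left side.
E' = (σ[f>5](R) ⋈[f=d] S)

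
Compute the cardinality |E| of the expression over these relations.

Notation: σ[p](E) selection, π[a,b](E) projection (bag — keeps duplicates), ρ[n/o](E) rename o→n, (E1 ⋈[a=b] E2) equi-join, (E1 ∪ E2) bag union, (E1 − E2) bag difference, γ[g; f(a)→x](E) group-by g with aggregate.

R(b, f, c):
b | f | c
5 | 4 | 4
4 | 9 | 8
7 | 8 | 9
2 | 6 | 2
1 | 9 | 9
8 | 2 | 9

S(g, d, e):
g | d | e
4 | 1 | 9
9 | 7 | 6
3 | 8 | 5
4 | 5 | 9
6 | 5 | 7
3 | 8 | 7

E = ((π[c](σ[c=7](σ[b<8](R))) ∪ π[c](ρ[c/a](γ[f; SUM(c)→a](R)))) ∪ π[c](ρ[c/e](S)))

Subexpression sizes:
  R → 6
  σ[b<8](R) → 5
  σ[c=7](σ[b<8](R)) → 0
  π[c](σ[c=7](σ[b<8](R))) → 0
  R → 6
  γ[f; SUM(c)→a](R) → 5
  ρ[c/a](γ[f; SUM(c)→a](R)) → 5
  π[c](ρ[c/a](γ[f; SUM(c)→a](R))) → 5
  (π[c](σ[c=7](σ[b<8](R))) ∪ π[c](ρ[c/a](γ[f; SUM(c)→a](R)))) → 5
  S → 6
  ρ[c/e](S) → 6
  π[c](ρ[c/e](S)) → 6
  ((π[c](σ[c=7](σ[b<8](R))) ∪ π[c](ρ[c/a](γ[f; SUM(c)→a](R)))) ∪ π[c](ρ[c/e](S))) → 11

|E| = 11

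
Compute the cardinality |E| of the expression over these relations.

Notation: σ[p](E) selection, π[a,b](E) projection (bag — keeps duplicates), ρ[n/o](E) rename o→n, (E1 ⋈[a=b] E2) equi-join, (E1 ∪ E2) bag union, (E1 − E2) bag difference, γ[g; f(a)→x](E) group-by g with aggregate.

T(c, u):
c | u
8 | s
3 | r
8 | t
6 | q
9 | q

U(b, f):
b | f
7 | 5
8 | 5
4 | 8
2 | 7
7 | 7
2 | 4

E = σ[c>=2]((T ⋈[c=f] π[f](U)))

Subexpression sizes:
  T → 5
  U → 6
  π[f](U) → 6
  (T ⋈[c=f] π[f](U)) → 2
  σ[c>=2]((T ⋈[c=f] π[f](U))) → 2

|E| = 2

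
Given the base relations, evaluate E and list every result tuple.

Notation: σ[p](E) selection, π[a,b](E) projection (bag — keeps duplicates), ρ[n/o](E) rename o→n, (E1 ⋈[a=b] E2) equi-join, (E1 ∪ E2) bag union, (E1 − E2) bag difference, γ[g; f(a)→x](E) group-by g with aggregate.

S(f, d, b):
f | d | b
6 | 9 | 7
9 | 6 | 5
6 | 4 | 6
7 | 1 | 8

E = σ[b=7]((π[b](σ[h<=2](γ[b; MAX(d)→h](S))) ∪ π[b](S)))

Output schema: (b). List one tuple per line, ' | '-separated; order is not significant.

Row counts bottom-up:
  S → 4
  γ[b; MAX(d)→h](S) → 4
  σ[h<=2](γ[b; MAX(d)→h](S)) → 1
  π[b](σ[h<=2](γ[b; MAX(d)→h](S))) → 1
  S → 4
  π[b](S) → 4
  (π[b](σ[h<=2](γ[b; MAX(d)→h](S))) ∪ π[b](S)) → 5
  σ[b=7]((π[b](σ[h<=2](γ[b; MAX(d)→h](S))) ∪ π[b](S))) → 1

== RESULT ==
b
7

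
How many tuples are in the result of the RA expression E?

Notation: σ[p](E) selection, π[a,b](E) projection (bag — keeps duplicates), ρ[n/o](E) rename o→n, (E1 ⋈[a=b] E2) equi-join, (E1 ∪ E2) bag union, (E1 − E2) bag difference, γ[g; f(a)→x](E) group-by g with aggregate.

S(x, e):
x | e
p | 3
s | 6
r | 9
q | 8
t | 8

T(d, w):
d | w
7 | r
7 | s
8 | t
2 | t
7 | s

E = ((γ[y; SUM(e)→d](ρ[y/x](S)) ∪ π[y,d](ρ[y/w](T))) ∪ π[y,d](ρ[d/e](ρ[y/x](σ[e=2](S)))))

Per-node cardinality:
  S → 5
  ρ[y/x](S) → 5
  γ[y; SUM(e)→d](ρ[y/x](S)) → 5
  T → 5
  ρ[y/w](T) → 5
  π[y,d](ρ[y/w](T)) → 5
  (γ[y; SUM(e)→d](ρ[y/x](S)) ∪ π[y,d](ρ[y/w](T))) → 10
  S → 5
  σ[e=2](S) → 0
  ρ[y/x](σ[e=2](S)) → 0
  ρ[d/e](ρ[y/x](σ[e=2](S))) → 0
  π[y,d](ρ[d/e](ρ[y/x](σ[e=2](S)))) → 0
  ((γ[y; SUM(e)→d](ρ[y/x](S)) ∪ π[y,d](ρ[y/w](T))) ∪ π[y,d](ρ[d/e](ρ[y/x](σ[e=2](S))))) → 10

|E| = 10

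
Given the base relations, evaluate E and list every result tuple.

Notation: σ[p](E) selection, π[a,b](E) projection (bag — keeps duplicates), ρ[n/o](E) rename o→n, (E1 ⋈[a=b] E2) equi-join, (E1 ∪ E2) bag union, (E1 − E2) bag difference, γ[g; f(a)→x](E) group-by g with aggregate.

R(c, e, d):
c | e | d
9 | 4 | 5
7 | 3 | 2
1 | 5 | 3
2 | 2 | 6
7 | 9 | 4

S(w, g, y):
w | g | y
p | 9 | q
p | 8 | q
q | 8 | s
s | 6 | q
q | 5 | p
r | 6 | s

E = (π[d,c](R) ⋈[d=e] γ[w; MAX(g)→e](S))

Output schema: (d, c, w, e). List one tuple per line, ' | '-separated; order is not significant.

Stepwise |·|:
  R → 5
  π[d,c](R) → 5
  S → 6
  γ[w; MAX(g)→e](S) → 4
  (π[d,c](R) ⋈[d=e] γ[w; MAX(g)→e](S)) → 2

== RESULT ==
d | c | w | e
6 | 2 | r | 6
6 | 2 | s | 6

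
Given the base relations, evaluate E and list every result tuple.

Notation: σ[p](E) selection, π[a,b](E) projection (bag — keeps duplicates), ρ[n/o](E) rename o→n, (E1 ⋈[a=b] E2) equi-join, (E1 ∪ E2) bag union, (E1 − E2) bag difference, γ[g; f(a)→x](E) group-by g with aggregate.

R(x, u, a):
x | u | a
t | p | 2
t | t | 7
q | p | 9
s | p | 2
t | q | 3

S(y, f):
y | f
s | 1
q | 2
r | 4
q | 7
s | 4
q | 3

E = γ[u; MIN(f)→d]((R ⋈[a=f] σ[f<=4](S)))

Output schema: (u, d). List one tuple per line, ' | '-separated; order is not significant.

Stepwise |·|:
  R → 5
  S → 6
  σ[f<=4](S) → 5
  (R ⋈[a=f] σ[f<=4](S)) → 3
  γ[u; MIN(f)→d]((R ⋈[a=f] σ[f<=4](S))) → 2

== RESULT ==
u | d
p | 2
q | 3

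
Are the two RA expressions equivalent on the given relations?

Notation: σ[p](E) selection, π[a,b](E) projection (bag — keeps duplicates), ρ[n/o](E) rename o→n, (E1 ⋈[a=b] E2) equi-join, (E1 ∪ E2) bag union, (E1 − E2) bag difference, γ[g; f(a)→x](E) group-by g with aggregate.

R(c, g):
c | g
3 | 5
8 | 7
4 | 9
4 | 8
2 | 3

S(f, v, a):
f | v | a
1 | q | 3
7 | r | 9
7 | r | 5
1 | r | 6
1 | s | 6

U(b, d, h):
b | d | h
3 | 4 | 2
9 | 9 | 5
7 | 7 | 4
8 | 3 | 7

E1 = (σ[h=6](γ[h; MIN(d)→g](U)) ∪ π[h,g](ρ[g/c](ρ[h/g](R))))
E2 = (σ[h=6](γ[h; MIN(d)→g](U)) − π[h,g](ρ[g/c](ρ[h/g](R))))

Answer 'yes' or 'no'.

E1 subexpression sizes:
  U → 4
  γ[h; MIN(d)→g](U) → 4
  σ[h=6](γ[h; MIN(d)→g](U)) → 0
  R → 5
  ρ[h/g](R) → 5
  ρ[g/c](ρ[h/g](R)) → 5
  π[h,g](ρ[g/c](ρ[h/g](R))) → 5
  (σ[h=6](γ[h; MIN(d)→g](U)) ∪ π[h,g](ρ[g/c](ρ[h/g](R)))) → 5
E2 subexpression sizes:
  U → 4
  γ[h; MIN(d)→g](U) → 4
  σ[h=6](γ[h; MIN(d)→g](U)) → 0
  R → 5
  ρ[h/g](R) → 5
  ρ[g/c](ρ[h/g](R)) → 5
  π[h,g](ρ[g/c](ρ[h/g](R))) → 5
  (σ[h=6](γ[h; MIN(d)→g](U)) − π[h,g](ρ[g/c](ρ[h/g](R)))) → 0

E1 result:
h | g
3 | 2
5 | 3
7 | 8
8 | 4
9 | 4
E2 result:
h | g
(0 rows)
Witness: (8, 4) appears 1× in E1 but 0× in E2.

no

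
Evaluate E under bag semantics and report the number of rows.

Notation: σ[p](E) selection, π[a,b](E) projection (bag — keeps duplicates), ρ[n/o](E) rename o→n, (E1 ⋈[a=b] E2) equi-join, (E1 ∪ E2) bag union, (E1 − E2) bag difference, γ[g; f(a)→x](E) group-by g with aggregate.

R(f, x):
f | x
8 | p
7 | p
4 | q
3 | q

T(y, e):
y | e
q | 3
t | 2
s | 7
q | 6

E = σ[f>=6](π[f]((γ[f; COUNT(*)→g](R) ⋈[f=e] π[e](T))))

Subexpression sizes:
  R → 4
  γ[f; COUNT(*)→g](R) → 4
  T → 4
  π[e](T) → 4
  (γ[f; COUNT(*)→g](R) ⋈[f=e] π[e](T)) → 2
  π[f]((γ[f; COUNT(*)→g](R) ⋈[f=e] π[e](T))) → 2
  σ[f>=6](π[f]((γ[f; COUNT(*)→g](R) ⋈[f=e] π[e](T)))) → 1

|E| = 1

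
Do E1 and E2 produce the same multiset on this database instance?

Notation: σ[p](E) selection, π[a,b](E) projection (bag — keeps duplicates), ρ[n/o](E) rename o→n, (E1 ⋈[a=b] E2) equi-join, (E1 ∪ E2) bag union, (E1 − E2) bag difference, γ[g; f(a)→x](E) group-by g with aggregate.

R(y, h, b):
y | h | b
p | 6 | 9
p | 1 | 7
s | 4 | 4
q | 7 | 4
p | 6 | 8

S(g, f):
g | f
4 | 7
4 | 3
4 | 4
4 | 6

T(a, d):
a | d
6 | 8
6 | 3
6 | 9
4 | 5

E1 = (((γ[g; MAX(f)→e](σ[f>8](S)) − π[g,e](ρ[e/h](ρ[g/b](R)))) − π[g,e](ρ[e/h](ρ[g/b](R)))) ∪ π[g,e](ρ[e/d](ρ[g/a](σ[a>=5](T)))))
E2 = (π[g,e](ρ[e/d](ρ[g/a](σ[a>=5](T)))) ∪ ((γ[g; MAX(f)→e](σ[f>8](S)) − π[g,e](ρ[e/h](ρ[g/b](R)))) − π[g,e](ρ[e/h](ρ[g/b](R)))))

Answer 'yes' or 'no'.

E1 stepwise |·|:
  S → 4
  σ[f>8](S) → 0
  γ[g; MAX(f)→e](σ[f>8](S)) → 0
  R → 5
  ρ[g/b](R) → 5
  ρ[e/h](ρ[g/b](R)) → 5
  π[g,e](ρ[e/h](ρ[g/b](R))) → 5
  (γ[g; MAX(f)→e](σ[f>8](S)) − π[g,e](ρ[e/h](ρ[g/b](R)))) → 0
  R → 5
  ρ[g/b](R) → 5
  ρ[e/h](ρ[g/b](R)) → 5
  π[g,e](ρ[e/h](ρ[g/b](R))) → 5
  ((γ[g; MAX(f)→e](σ[f>8](S)) − π[g,e](ρ[e/h](ρ[g/b](R)))) − π[g,e](ρ[e/h](ρ[g/b](R)))) → 0
  T → 4
  σ[a>=5](T) → 3
  ρ[g/a](σ[a>=5](T)) → 3
  ρ[e/d](ρ[g/a](σ[a>=5](T))) → 3
  π[g,e](ρ[e/d](ρ[g/a](σ[a>=5](T)))) → 3
  (((γ[g; MAX(f)→e](σ[f>8](S)) − π[g,e](ρ[e/h](ρ[g/b](R)))) − π[g,e](ρ[e/h](ρ[g/b](R)))) ∪ π[g,e](ρ[e/d](ρ[g/a](σ[a>=5](T))))) → 3
E2 stepwise |·|:
  T → 4
  σ[a>=5](T) → 3
  ρ[g/a](σ[a>=5](T)) → 3
  ρ[e/d](ρ[g/a](σ[a>=5](T))) → 3
  π[g,e](ρ[e/d](ρ[g/a](σ[a>=5](T)))) → 3
  S → 4
  σ[f>8](S) → 0
  γ[g; MAX(f)→e](σ[f>8](S)) → 0
  R → 5
  ρ[g/b](R) → 5
  ρ[e/h](ρ[g/b](R)) → 5
  π[g,e](ρ[e/h](ρ[g/b](R))) → 5
  (γ[g; MAX(f)→e](σ[f>8](S)) − π[g,e](ρ[e/h](ρ[g/b](R)))) → 0
  R → 5
  ρ[g/b](R) → 5
  ρ[e/h](ρ[g/b](R)) → 5
  π[g,e](ρ[e/h](ρ[g/b](R))) → 5
  ((γ[g; MAX(f)→e](σ[f>8](S)) − π[g,e](ρ[e/h](ρ[g/b](R)))) − π[g,e](ρ[e/h](ρ[g/b](R)))) → 0
  (π[g,e](ρ[e/d](ρ[g/a](σ[a>=5](T)))) ∪ ((γ[g; MAX(f)→e](σ[f>8](S)) − π[g,e](ρ[e/h](ρ[g/b](R)))) − π[g,e](ρ[e/h](ρ[g/b](R))))) → 3

E1 and E2 produce the same multiset:
g | e
6 | 3
6 | 8
6 | 9

yes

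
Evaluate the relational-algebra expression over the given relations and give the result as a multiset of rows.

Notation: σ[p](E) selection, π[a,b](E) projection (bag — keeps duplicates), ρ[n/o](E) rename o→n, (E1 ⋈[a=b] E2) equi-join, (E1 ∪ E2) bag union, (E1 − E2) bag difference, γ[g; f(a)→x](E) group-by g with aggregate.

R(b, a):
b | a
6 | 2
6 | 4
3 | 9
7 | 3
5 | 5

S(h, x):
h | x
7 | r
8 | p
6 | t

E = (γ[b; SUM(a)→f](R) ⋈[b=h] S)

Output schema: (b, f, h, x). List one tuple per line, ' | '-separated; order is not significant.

Per-node cardinality:
  R → 5
  γ[b; SUM(a)→f](R) → 4
  S → 3
  (γ[b; SUM(a)→f](R) ⋈[b=h] S) → 2

== RESULT ==
b | f | h | x
6 | 6 | 6 | t
7 | 3 | 7 | r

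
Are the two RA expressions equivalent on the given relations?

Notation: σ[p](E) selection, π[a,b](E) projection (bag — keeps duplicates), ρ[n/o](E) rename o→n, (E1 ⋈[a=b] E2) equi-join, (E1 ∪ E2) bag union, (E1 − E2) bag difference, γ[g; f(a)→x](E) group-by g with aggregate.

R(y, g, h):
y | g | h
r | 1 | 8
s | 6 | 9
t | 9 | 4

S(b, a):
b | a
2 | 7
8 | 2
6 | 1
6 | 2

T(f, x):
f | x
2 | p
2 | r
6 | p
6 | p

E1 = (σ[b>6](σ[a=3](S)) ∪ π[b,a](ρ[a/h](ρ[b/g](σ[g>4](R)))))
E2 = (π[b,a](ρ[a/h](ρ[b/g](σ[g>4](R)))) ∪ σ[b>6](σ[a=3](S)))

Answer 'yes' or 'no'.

E1 subexpression sizes:
  S → 4
  σ[a=3](S) → 0
  σ[b>6](σ[a=3](S)) → 0
  R → 3
  σ[g>4](R) → 2
  ρ[b/g](σ[g>4](R)) → 2
  ρ[a/h](ρ[b/g](σ[g>4](R))) → 2
  π[b,a](ρ[a/h](ρ[b/g](σ[g>4](R)))) → 2
  (σ[b>6](σ[a=3](S)) ∪ π[b,a](ρ[a/h](ρ[b/g](σ[g>4](R))))) → 2
E2 subexpression sizes:
  R → 3
  σ[g>4](R) → 2
  ρ[b/g](σ[g>4](R)) → 2
  ρ[a/h](ρ[b/g](σ[g>4](R))) → 2
  π[b,a](ρ[a/h](ρ[b/g](σ[g>4](R)))) → 2
  S → 4
  σ[a=3](S) → 0
  σ[b>6](σ[a=3](S)) → 0
  (π[b,a](ρ[a/h](ρ[b/g](σ[g>4](R)))) ∪ σ[b>6](σ[a=3](S))) → 2

E1 and E2 produce the same multiset:
b | a
6 | 9
9 | 4

yes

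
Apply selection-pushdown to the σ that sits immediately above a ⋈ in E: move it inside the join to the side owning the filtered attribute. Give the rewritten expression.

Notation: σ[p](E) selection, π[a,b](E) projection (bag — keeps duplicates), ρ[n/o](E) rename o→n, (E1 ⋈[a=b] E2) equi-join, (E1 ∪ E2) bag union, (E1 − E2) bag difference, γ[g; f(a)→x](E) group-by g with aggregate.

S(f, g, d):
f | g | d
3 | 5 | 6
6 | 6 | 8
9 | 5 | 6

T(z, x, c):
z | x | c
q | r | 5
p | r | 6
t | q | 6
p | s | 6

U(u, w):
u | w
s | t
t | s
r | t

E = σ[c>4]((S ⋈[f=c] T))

σ filters on c, owned by the right side.
E' = (S ⋈[f=c] σ[c>4](T))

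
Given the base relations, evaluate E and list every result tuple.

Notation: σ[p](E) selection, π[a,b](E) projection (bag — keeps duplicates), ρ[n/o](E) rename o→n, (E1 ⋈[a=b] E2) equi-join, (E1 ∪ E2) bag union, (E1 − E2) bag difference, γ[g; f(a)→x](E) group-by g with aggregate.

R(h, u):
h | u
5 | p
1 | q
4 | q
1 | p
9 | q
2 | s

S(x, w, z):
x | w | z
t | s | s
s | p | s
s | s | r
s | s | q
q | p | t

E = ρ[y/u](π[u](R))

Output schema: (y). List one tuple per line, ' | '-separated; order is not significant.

Per-node cardinality:
  R → 6
  π[u](R) → 6
  ρ[y/u](π[u](R)) → 6

== RESULT ==
y
p
p
q
q
q
s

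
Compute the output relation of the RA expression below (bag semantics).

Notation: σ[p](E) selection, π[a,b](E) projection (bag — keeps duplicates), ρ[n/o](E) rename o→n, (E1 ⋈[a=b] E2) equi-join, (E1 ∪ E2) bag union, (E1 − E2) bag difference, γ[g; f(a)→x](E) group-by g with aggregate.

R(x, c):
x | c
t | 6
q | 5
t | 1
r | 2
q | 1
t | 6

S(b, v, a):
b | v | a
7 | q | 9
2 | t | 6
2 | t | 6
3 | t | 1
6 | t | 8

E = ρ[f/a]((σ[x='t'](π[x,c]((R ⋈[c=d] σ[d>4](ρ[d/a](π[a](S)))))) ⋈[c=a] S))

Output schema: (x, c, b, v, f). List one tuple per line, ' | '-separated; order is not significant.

Subexpression sizes:
  R → 6
  S → 5
  π[a](S) → 5
  ρ[d/a](π[a](S)) → 5
  σ[d>4](ρ[d/a](π[a](S))) → 4
  (R ⋈[c=d] σ[d>4](ρ[d/a](π[a](S)))) → 4
  π[x,c]((R ⋈[c=d] σ[d>4](ρ[d/a](π[a](S))))) → 4
  σ[x='t'](π[x,c]((R ⋈[c=d] σ[d>4](ρ[d/a](π[a](S)))))) → 4
  S → 5
  (σ[x='t'](π[x,c]((R ⋈[c=d] σ[d>4](ρ[d/a](π[a](S)))))) ⋈[c=a] S) → 8
  ρ[f/a]((σ[x='t'](π[x,c]((R ⋈[c=d] σ[d>4](ρ[d/a](π[a](S)))))) ⋈[c=a] S)) → 8

== RESULT ==
x | c | b | v | f
t | 6 | 2 | t | 6
t | 6 | 2 | t | 6
t | 6 | 2 | t | 6
t | 6 | 2 | t | 6
t | 6 | 2 | t | 6
t | 6 | 2 | t | 6
t | 6 | 2 | t | 6
t | 6 | 2 | t | 6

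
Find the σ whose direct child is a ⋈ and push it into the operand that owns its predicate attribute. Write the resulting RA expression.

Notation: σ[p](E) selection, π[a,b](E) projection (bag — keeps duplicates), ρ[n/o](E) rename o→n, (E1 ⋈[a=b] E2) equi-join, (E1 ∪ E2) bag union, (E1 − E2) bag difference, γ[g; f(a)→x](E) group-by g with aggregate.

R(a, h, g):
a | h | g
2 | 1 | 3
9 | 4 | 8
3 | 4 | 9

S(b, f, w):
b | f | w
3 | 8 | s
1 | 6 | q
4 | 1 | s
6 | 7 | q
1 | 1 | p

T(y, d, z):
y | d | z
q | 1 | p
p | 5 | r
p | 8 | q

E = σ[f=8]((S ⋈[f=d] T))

σ filters on f, owned by the left side.
E' = (σ[f=8](S) ⋈[f=d] T)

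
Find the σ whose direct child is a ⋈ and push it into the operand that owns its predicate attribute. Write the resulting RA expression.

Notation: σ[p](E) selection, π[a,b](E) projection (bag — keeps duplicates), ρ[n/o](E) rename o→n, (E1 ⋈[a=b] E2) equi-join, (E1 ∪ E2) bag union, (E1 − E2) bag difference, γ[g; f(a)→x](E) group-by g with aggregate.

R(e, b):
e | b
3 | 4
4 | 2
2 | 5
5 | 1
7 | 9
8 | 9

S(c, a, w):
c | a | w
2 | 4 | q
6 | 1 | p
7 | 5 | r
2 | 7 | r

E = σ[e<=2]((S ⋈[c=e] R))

σ filters on e, owned by the right side.
E' = (S ⋈[c=e] σ[e<=2](R))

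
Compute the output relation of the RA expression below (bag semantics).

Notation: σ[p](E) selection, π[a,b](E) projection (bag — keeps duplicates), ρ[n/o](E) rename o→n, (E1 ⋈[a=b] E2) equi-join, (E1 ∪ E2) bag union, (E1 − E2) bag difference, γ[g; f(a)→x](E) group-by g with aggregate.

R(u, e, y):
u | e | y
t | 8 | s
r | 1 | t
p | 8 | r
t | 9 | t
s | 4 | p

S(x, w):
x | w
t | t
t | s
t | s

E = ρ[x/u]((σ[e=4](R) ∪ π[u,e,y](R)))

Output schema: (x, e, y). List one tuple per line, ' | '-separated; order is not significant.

Row counts bottom-up:
  R → 5
  σ[e=4](R) → 1
  R → 5
  π[u,e,y](R) → 5
  (σ[e=4](R) ∪ π[u,e,y](R)) → 6
  ρ[x/u]((σ[e=4](R) ∪ π[u,e,y](R))) → 6

== RESULT ==
x | e | y
p | 8 | r
r | 1 | t
s | 4 | p
s | 4 | p
t | 8 | s
t | 9 | t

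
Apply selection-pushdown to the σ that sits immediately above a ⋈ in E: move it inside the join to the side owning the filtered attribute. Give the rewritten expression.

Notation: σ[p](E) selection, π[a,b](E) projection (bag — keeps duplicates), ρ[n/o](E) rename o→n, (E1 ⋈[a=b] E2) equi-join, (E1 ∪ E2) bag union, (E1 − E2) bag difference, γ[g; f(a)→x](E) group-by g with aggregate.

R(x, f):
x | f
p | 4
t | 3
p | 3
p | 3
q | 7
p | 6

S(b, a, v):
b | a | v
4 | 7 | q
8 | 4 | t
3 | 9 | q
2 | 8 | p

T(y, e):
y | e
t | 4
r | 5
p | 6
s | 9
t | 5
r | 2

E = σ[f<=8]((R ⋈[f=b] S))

σ filters on f, owned by the left side.
E' = (σ[f<=8](R) ⋈[f=b] S)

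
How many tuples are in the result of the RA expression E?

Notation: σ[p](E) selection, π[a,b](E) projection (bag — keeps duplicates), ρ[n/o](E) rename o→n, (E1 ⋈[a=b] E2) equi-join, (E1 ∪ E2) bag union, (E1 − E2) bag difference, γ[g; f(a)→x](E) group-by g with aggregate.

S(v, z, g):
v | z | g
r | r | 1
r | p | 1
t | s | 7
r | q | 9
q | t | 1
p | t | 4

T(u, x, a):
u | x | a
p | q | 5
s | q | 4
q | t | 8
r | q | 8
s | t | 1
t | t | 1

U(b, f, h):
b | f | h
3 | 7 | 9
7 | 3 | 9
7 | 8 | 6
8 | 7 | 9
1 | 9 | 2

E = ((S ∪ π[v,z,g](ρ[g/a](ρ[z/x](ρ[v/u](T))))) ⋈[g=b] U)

Row counts bottom-up:
  S → 6
  T → 6
  ρ[v/u](T) → 6
  ρ[z/x](ρ[v/u](T)) → 6
  ρ[g/a](ρ[z/x](ρ[v/u](T))) → 6
  π[v,z,g](ρ[g/a](ρ[z/x](ρ[v/u](T)))) → 6
  (S ∪ π[v,z,g](ρ[g/a](ρ[z/x](ρ[v/u](T))))) → 12
  U → 5
  ((S ∪ π[v,z,g](ρ[g/a](ρ[z/x](ρ[v/u](T))))) ⋈[g=b] U) → 9

|E| = 9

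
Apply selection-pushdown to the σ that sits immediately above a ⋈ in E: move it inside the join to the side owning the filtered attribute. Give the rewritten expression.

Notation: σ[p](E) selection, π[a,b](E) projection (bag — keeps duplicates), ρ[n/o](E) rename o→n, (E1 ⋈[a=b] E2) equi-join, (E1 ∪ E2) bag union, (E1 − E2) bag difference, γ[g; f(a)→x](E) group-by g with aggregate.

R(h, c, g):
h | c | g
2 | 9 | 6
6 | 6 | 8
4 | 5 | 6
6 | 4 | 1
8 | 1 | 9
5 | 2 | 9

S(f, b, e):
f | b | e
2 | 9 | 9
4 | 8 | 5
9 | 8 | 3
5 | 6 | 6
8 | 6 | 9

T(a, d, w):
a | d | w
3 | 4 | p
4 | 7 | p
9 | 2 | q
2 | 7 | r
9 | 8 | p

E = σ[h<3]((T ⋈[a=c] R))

σ filters on h, owned by the right side.
E' = (T ⋈[a=c] σ[h<3](R))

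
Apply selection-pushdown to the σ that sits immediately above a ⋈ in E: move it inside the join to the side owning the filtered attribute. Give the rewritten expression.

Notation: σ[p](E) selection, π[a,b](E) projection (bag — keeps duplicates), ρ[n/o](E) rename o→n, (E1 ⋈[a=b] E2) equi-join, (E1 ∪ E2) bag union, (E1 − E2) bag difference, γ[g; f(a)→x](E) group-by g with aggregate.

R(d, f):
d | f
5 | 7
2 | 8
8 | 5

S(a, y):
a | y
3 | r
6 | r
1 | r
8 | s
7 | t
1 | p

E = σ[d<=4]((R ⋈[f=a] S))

σ filters on d, owned by the left side.
E' = (σ[d<=4](R) ⋈[f=a] S)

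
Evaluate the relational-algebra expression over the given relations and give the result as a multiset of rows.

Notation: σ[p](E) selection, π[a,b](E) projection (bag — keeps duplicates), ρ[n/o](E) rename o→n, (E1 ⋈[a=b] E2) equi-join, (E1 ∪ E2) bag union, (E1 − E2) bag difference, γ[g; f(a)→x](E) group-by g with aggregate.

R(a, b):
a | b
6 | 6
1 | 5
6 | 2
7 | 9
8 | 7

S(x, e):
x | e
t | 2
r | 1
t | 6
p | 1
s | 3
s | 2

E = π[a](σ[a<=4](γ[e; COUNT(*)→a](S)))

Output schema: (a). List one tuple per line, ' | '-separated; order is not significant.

Stepwise |·|:
  S → 6
  γ[e; COUNT(*)→a](S) → 4
  σ[a<=4](γ[e; COUNT(*)→a](S)) → 4
  π[a](σ[a<=4](γ[e; COUNT(*)→a](S))) → 4

== RESULT ==
a
1
1
2
2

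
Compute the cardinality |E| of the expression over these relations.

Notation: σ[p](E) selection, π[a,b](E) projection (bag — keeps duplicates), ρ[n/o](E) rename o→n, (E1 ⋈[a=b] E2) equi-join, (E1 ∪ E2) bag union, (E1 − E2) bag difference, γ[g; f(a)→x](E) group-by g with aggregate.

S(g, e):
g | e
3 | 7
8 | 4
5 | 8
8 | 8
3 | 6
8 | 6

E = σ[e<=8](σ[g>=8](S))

Subexpression sizes:
  S → 6
  σ[g>=8](S) → 3
  σ[e<=8](σ[g>=8](S)) → 3

|E| = 3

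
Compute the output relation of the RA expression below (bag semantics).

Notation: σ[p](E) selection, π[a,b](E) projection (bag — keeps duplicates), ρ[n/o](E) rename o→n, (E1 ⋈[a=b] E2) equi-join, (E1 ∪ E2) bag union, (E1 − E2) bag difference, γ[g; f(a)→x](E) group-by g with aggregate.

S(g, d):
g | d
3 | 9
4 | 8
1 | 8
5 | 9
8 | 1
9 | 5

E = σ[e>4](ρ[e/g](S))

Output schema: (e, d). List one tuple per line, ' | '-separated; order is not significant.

Per-node cardinality:
  S → 6
  ρ[e/g](S) → 6
  σ[e>4](ρ[e/g](S)) → 3

== RESULT ==
e | d
5 | 9
8 | 1
9 | 5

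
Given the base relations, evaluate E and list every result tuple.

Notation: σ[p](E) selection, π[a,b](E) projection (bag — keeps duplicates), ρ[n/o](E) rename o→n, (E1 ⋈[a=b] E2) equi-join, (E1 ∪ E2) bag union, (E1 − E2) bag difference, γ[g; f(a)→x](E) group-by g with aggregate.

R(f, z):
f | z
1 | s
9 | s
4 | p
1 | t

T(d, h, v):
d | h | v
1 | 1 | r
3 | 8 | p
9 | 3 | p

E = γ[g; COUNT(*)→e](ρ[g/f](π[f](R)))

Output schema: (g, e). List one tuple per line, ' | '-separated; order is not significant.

Subexpression sizes:
  R → 4
  π[f](R) → 4
  ρ[g/f](π[f](R)) → 4
  γ[g; COUNT(*)→e](ρ[g/f](π[f](R))) → 3

== RESULT ==
g | e
1 | 2
4 | 1
9 | 1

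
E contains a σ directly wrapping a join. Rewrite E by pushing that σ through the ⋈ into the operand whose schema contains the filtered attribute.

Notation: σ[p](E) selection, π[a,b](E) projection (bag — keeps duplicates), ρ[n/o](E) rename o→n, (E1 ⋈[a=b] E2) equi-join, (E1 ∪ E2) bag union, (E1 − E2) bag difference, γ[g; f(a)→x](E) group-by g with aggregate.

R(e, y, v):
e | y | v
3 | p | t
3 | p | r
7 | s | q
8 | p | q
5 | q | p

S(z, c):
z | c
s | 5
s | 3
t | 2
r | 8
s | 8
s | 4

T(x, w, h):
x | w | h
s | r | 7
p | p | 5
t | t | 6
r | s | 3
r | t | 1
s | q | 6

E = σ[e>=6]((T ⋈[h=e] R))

σ filters on e, owned by the right side.
E' = (T ⋈[h=e] σ[e>=6](R))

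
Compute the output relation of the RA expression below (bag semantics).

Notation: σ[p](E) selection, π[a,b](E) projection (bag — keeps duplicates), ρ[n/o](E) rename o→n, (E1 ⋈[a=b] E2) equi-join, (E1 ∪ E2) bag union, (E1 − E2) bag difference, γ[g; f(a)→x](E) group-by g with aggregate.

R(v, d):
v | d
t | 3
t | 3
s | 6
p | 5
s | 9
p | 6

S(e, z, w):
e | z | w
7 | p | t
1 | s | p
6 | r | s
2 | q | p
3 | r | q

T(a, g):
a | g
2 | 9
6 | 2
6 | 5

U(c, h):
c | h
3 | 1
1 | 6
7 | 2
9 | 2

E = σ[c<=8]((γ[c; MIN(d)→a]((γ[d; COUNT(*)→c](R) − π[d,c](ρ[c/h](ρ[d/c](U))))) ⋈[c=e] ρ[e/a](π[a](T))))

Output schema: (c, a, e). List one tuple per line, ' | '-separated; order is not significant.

Per-node cardinality:
  R → 6
  γ[d; COUNT(*)→c](R) → 4
  U → 4
  ρ[d/c](U) → 4
  ρ[c/h](ρ[d/c](U)) → 4
  π[d,c](ρ[c/h](ρ[d/c](U))) → 4
  (γ[d; COUNT(*)→c](R) − π[d,c](ρ[c/h](ρ[d/c](U)))) → 4
  γ[c; MIN(d)→a]((γ[d; COUNT(*)→c](R) − π[d,c](ρ[c/h](ρ[d/c](U))))) → 2
  T → 3
  π[a](T) → 3
  ρ[e/a](π[a](T)) → 3
  (γ[c; MIN(d)→a]((γ[d; COUNT(*)→c](R) − π[d,c](ρ[c/h](ρ[d/c](U))))) ⋈[c=e] ρ[e/a](π[a](T))) → 1
  σ[c<=8]((γ[c; MIN(d)→a]((γ[d; COUNT(*)→c](R) − π[d,c](ρ[c/h](ρ[d/c](U))))) ⋈[c=e] ρ[e/a](π[a](T)))) → 1

== RESULT ==
c | a | e
2 | 3 | 2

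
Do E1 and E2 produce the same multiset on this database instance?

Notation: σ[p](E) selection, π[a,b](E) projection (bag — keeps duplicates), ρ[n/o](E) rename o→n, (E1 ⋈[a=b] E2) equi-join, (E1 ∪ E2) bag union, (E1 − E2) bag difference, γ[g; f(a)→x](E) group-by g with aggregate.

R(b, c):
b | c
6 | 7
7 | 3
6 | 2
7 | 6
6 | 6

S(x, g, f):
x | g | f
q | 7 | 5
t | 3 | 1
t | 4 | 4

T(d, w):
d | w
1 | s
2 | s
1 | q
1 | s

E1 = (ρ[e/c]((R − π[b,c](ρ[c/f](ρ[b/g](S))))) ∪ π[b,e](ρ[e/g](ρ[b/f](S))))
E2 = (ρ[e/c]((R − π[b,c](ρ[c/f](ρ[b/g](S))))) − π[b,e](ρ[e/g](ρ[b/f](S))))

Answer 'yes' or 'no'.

E1 subexpression sizes:
  R → 5
  S → 3
  ρ[b/g](S) → 3
  ρ[c/f](ρ[b/g](S)) → 3
  π[b,c](ρ[c/f](ρ[b/g](S))) → 3
  (R − π[b,c](ρ[c/f](ρ[b/g](S)))) → 5
  ρ[e/c]((R − π[b,c](ρ[c/f](ρ[b/g](S))))) → 5
  S → 3
  ρ[b/f](S) → 3
  ρ[e/g](ρ[b/f](S)) → 3
  π[b,e](ρ[e/g](ρ[b/f](S))) → 3
  (ρ[e/c]((R − π[b,c](ρ[c/f](ρ[b/g](S))))) ∪ π[b,e](ρ[e/g](ρ[b/f](S)))) → 8
E2 subexpression sizes:
  R → 5
  S → 3
  ρ[b/g](S) → 3
  ρ[c/f](ρ[b/g](S)) → 3
  π[b,c](ρ[c/f](ρ[b/g](S))) → 3
  (R − π[b,c](ρ[c/f](ρ[b/g](S)))) → 5
  ρ[e/c]((R − π[b,c](ρ[c/f](ρ[b/g](S))))) → 5
  S → 3
  ρ[b/f](S) → 3
  ρ[e/g](ρ[b/f](S)) → 3
  π[b,e](ρ[e/g](ρ[b/f](S))) → 3
  (ρ[e/c]((R − π[b,c](ρ[c/f](ρ[b/g](S))))) − π[b,e](ρ[e/g](ρ[b/f](S)))) → 5

E1 result:
b | e
1 | 3
4 | 4
5 | 7
6 | 2
6 | 6
6 | 7
7 | 3
7 | 6
E2 result:
b | e
6 | 2
6 | 6
6 | 7
7 | 3
7 | 6
Witness: (4, 4) appears 1× in E1 but 0× in E2.

no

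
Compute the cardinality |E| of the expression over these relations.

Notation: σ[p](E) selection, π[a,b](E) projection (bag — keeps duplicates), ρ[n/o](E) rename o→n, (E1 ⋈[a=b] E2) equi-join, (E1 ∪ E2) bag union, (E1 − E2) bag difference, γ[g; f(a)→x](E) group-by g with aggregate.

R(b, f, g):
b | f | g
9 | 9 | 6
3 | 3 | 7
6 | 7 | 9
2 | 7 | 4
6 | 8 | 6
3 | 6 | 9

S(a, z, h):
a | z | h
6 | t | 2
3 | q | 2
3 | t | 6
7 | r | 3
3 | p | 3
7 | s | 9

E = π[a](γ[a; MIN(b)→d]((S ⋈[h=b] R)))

Stepwise |·|:
  S → 6
  R → 6
  (S ⋈[h=b] R) → 9
  γ[a; MIN(b)→d]((S ⋈[h=b] R)) → 3
  π[a](γ[a; MIN(b)→d]((S ⋈[h=b] R))) → 3

|E| = 3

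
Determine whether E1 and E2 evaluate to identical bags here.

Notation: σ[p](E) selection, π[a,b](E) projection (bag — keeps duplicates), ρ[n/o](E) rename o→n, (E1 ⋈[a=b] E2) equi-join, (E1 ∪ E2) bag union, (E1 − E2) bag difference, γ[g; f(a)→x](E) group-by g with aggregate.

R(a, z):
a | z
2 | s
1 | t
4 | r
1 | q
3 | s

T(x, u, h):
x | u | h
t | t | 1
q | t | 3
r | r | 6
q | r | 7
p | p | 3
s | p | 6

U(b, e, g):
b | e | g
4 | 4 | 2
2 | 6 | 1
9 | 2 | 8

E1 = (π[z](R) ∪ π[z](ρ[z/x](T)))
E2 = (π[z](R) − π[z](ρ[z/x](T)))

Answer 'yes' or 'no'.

E1 stepwise |·|:
  R → 5
  π[z](R) → 5
  T → 6
  ρ[z/x](T) → 6
  π[z](ρ[z/x](T)) → 6
  (π[z](R) ∪ π[z](ρ[z/x](T))) → 11
E2 stepwise |·|:
  R → 5
  π[z](R) → 5
  T → 6
  ρ[z/x](T) → 6
  π[z](ρ[z/x](T)) → 6
  (π[z](R) − π[z](ρ[z/x](T))) → 1

E1 result:
z
p
q
q
q
r
r
s
s
s
t
t
E2 result:
z
s
Witness: ('t',) appears 2× in E1 but 0× in E2.

no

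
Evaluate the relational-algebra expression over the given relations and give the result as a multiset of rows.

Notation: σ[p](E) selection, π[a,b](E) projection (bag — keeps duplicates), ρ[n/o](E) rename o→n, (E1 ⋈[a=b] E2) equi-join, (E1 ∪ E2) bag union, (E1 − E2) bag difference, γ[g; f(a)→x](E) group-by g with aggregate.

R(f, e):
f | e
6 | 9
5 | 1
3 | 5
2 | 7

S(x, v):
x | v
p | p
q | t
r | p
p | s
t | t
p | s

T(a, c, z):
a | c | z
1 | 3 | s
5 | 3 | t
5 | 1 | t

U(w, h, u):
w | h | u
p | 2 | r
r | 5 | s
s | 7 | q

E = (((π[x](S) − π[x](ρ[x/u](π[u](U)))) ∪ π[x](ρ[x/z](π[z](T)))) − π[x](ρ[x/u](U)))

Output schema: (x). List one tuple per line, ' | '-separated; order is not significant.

Per-node cardinality:
  S → 6
  π[x](S) → 6
  U → 3
  π[u](U) → 3
  ρ[x/u](π[u](U)) → 3
  π[x](ρ[x/u](π[u](U))) → 3
  (π[x](S) − π[x](ρ[x/u](π[u](U)))) → 4
  T → 3
  π[z](T) → 3
  ρ[x/z](π[z](T)) → 3
  π[x](ρ[x/z](π[z](T))) → 3
  ((π[x](S) − π[x](ρ[x/u](π[u](U)))) ∪ π[x](ρ[x/z](π[z](T)))) → 7
  U → 3
  ρ[x/u](U) → 3
  π[x](ρ[x/u](U)) → 3
  (((π[x](S) − π[x](ρ[x/u](π[u](U)))) ∪ π[x](ρ[x/z](π[z](T)))) − π[x](ρ[x/u](U))) → 6

== RESULT ==
x
p
p
p
t
t
t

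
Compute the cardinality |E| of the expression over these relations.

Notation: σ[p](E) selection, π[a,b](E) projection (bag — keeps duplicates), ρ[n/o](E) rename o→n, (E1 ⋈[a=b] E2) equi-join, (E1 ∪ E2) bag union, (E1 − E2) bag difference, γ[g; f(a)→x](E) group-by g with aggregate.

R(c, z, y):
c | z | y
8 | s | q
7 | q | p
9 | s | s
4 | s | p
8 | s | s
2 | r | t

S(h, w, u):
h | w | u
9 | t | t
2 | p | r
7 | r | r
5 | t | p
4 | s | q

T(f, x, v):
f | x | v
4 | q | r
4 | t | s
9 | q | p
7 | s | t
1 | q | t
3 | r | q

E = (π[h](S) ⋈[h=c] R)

Row counts bottom-up:
  S → 5
  π[h](S) → 5
  R → 6
  (π[h](S) ⋈[h=c] R) → 4

|E| = 4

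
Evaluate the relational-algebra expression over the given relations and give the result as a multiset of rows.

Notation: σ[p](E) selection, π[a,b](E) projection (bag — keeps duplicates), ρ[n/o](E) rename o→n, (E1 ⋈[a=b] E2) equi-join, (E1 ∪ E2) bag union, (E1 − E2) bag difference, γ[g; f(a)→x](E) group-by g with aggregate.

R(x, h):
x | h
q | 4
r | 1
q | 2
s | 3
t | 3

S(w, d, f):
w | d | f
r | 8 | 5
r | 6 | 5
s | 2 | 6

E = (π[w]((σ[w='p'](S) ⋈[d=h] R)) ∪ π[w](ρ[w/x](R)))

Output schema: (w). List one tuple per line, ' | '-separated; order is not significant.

Row counts bottom-up:
  S → 3
  σ[w='p'](S) → 0
  R → 5
  (σ[w='p'](S) ⋈[d=h] R) → 0
  π[w]((σ[w='p'](S) ⋈[d=h] R)) → 0
  R → 5
  ρ[w/x](R) → 5
  π[w](ρ[w/x](R)) → 5
  (π[w]((σ[w='p'](S) ⋈[d=h] R)) ∪ π[w](ρ[w/x](R))) → 5

== RESULT ==
w
q
q
r
s
t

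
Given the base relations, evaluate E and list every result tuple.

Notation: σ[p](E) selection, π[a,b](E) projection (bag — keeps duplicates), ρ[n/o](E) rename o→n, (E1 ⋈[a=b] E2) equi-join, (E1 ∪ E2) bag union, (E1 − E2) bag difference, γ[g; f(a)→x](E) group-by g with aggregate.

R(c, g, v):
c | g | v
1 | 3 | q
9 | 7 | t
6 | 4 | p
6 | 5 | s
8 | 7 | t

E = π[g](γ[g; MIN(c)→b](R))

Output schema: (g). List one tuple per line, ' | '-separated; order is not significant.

Subexpression sizes:
  R → 5
  γ[g; MIN(c)→b](R) → 4
  π[g](γ[g; MIN(c)→b](R)) → 4

== RESULT ==
g
3
4
5
7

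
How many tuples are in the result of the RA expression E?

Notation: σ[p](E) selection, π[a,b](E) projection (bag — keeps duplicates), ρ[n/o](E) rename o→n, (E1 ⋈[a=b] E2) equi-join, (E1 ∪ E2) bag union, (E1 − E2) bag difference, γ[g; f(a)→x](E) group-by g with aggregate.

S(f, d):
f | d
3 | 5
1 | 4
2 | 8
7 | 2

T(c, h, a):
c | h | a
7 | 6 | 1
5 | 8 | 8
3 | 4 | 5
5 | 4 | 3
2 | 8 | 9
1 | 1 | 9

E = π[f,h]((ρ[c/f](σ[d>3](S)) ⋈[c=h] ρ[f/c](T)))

Row counts bottom-up:
  S → 4
  σ[d>3](S) → 3
  ρ[c/f](σ[d>3](S)) → 3
  T → 6
  ρ[f/c](T) → 6
  (ρ[c/f](σ[d>3](S)) ⋈[c=h] ρ[f/c](T)) → 1
  π[f,h]((ρ[c/f](σ[d>3](S)) ⋈[c=h] ρ[f/c](T))) → 1

|E| = 1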